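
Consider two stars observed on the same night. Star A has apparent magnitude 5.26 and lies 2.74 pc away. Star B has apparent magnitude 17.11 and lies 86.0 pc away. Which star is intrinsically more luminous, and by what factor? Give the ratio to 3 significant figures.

Star A is more luminous, by a factor of 55.8.

Star A: M = m − 5 log₁₀ d + 5 = 5.26 − 5·0.4378 + 5 = 8.071
Star B: M = m − 5 log₁₀ d + 5 = 17.11 − 5·1.9345 + 5 = 12.438
ΔM = M_A − M_B = 8.071 − (12.438) = -4.366; smaller M is more luminous → Star A.
L ratio = 10^(0.4 |ΔM|) = 10^1.747 = 55.78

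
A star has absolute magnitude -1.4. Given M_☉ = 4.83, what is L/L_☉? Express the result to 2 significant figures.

M − M_☉ = -1.4 − 4.83 = -6.230
L/L_☉ = 10^(−0.4 (M − M_☉)) = 10^2.492 = 310.5

L/L_☉ ≈ 310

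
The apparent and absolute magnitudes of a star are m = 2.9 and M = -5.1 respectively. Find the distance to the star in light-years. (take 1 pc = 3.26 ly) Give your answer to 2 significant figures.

d ≈ 1300 ly

μ = m − M = 8.000
m − M = 5 log₁₀ d − 5
log₁₀ d = (m − M)/5 + 1 = 2.6000
d = 10^2.6000 = 398.1 pc
= 1298 ly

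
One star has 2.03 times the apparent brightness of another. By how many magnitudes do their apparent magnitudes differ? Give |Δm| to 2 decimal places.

|Δm| ≈ 0.77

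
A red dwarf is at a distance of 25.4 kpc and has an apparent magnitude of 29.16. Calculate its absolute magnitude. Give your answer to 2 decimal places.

M ≈ 12.14

d = 25.4 kpc = 25400 pc
5 log₁₀(d/10 pc) = 5 log₁₀(25400) − 5 = 17.024
M = m − 5 log₁₀(d/10) = 29.16 − 17.024 = 12.136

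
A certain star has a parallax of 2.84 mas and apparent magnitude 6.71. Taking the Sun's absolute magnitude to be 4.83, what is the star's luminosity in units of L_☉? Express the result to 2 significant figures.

L/L_☉ ≈ 220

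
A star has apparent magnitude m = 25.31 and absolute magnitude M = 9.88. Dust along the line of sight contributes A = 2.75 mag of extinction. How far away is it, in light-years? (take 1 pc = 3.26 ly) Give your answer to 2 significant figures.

m − M = 5 log₁₀(d/10 pc) + A  ⇒  25.31 − (9.88) − 2.75 = 5 log₁₀(d/10)
12.680 = 5 log₁₀(d/10)
log₁₀ d = (m − M − A)/5 + 1 = 3.5360
d = 10^3.5360 = 3436 pc
= 11200 ly

d ≈ 11000 ly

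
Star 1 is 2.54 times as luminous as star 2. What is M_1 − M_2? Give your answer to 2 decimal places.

M_1 − M_2 ≈ -1.01

Pogson: ΔM = −2.5 log₁₀(ratio) = −2.5 log₁₀(2.54) = −2.5 × 0.4048 = -1.012
Star 1 is brighter, so it has the smaller magnitude: the difference is negative.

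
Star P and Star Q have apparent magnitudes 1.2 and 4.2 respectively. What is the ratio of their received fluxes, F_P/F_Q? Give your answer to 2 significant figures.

F_P/F_Q ≈ 16

Magnitude difference = -3.0
Flux ratio = 10^(−0.4 Δm) = 10^(−0.4 × -3.0) = 10^1.200 = 15.85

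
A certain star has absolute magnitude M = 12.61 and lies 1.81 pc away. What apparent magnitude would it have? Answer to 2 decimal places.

m ≈ 8.90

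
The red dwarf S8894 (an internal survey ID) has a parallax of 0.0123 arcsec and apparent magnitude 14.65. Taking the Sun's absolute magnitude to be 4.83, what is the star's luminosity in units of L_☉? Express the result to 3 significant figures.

L/L_☉ ≈ 7.80×10^-3

d = 1/p = 1/0.0123″ = 81.30 pc
M = m − 5 log₁₀ d + 5 = 14.65 − 5·1.9101 + 5 = 10.100
M − M_☉ = 10.100 − 4.83 = 5.270
L/L_☉ = 10^(−0.4 × 5.270) = 7.802×10^-3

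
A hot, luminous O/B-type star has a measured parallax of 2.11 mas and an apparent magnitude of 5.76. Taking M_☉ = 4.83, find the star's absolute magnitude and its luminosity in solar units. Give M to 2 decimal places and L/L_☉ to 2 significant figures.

d = 1/p = 1000/2.11 mas = 473.9 pc
M = m − 5 log₁₀ d + 5 = 5.76 − 5·2.6757 + 5 = -2.619
M − M_☉ = -2.619 − 4.83 = -7.449
L/L_☉ = 10^(−0.4 × -7.449) = 953.8

M ≈ -2.62; L/L_☉ ≈ 950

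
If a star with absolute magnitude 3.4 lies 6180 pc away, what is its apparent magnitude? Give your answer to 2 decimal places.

m ≈ 17.35

m = M + 5 log₁₀ d − 5 = 3.4 + 5·3.7910 − 5 = 17.355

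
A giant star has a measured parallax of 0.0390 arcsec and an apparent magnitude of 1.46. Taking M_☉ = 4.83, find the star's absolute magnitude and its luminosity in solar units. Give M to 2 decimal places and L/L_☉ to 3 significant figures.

M ≈ -0.58; L/L_☉ ≈ 147

d = 1/p = 1/0.0390″ = 25.64 pc
M = m − 5 log₁₀ d + 5 = 1.46 − 5·1.4089 + 5 = -0.585
M − M_☉ = -0.585 − 4.83 = -5.415
L/L_☉ = 10^(−0.4 × -5.415) = 146.5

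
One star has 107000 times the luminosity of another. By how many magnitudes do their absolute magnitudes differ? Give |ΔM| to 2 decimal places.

|ΔM| ≈ 12.57

Pogson: ΔM = −2.5 log₁₀(ratio) = −2.5 log₁₀(107000) = −2.5 × 5.0294 = -12.573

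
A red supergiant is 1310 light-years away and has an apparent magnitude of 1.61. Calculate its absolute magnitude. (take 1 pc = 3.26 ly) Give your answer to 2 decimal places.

M ≈ -6.41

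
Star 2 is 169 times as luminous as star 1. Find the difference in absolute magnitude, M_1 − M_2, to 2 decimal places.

Pogson: ΔM = −2.5 log₁₀(ratio) = −2.5 log₁₀(169) = −2.5 × 2.2279 = -5.570
Star 2 is brighter so has the smaller magnitude: M_1 − M_2 is positive.

M_1 − M_2 ≈ 5.57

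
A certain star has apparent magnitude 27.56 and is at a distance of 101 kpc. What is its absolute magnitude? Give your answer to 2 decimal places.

M ≈ 7.54

d = 101 kpc = 101000 pc
5 log₁₀(d/10 pc) = 5 log₁₀(101000) − 5 = 20.022
M = m − 5 log₁₀(d/10) = 27.56 − 20.022 = 7.538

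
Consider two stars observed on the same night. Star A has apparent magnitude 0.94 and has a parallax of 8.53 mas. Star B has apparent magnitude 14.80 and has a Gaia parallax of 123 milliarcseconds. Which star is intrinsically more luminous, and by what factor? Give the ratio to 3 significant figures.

Star A: p = 8.53 mas = 8.53×10^-3″ → d = 1/p = 117.2 pc
Star A: M = m − 5 log₁₀ d + 5 = 0.94 − 5·2.0691 + 5 = -4.405
Star B: p = 123 mas = 0.123″ → d = 1/p = 8.130 pc
Star B: M = m − 5 log₁₀ d + 5 = 14.80 − 5·0.9101 + 5 = 15.250
ΔM = M_A − M_B = -4.405 − (15.250) = -19.655; smaller M is more luminous → Star A.
L ratio = 10^(0.4 |ΔM|) = 10^7.862 = 7.276×10^7

Star A is more luminous, by a factor of 7.28×10^7.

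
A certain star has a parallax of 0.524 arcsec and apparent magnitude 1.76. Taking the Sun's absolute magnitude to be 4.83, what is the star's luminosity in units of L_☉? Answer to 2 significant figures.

L/L_☉ ≈ 0.62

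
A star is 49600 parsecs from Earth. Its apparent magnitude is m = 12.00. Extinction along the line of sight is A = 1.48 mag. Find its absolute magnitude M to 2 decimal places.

5 log₁₀(d/10 pc) = 5 log₁₀(49600) − 5 = 18.477
M = m − 5 log₁₀(d/10) − A = 12.00 − 18.477 − 1.48 = -7.957

M ≈ -7.96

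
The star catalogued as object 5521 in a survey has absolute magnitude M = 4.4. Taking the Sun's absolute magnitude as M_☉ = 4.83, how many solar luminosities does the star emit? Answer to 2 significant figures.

M − M_☉ = 4.4 − 4.83 = -0.430
L/L_☉ = 10^(−0.4 (M − M_☉)) = 10^0.172 = 1.486

L/L_☉ ≈ 1.5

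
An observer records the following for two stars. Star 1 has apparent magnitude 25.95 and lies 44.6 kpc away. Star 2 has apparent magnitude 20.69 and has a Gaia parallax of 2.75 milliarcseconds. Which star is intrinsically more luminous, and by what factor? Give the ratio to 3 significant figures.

Star 1: d = 44.6 kpc = 44600 pc
Star 1: M = m − 5 log₁₀ d + 5 = 25.95 − 5·4.6493 + 5 = 7.703
Star 2: p = 2.75 mas = 2.75×10^-3″ → d = 1/p = 363.6 pc
Star 2: M = m − 5 log₁₀ d + 5 = 20.69 − 5·2.5607 + 5 = 12.887
ΔM = M_1 − M_2 = 7.703 − (12.887) = -5.183; smaller M is more luminous → Star 1.
L ratio = 10^(0.4 |ΔM|) = 10^2.073 = 118.4

Star 1 is more luminous, by a factor of 118.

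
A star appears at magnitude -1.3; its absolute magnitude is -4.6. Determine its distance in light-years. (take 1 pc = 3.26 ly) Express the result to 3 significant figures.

Distance modulus: m − M = -1.3 − (-4.6) = 3.300
m − M = 5 log₁₀ d − 5
log₁₀ d = (m − M)/5 + 1 = 1.6600
d = 10^1.6600 = 45.71 pc
= 149.0 ly

d ≈ 149 ly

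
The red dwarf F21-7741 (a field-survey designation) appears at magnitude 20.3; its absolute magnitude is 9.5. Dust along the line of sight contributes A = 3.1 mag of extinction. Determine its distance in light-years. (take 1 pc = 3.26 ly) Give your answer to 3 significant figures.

d ≈ 1130 ly

m − M = 5 log₁₀(d/10 pc) + A  ⇒  20.3 − (9.5) − 3.1 = 5 log₁₀(d/10)
7.700 = 5 log₁₀(d/10)
log₁₀ d = (m − M − A)/5 + 1 = 2.5400
d = 10^2.5400 = 346.7 pc
= 1130 ly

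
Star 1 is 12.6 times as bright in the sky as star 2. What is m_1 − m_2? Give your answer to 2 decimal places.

Pogson: Δm = −2.5 log₁₀(ratio) = −2.5 log₁₀(12.6) = −2.5 × 1.1004 = -2.751
Star 1 is brighter, so it has the smaller magnitude: the difference is negative.

m_1 − m_2 ≈ -2.75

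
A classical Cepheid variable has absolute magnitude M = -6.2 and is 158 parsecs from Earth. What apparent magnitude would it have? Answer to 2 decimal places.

m = M + 5 log₁₀ d − 5 = -6.2 + 5·2.1987 − 5 = -0.207

m ≈ -0.21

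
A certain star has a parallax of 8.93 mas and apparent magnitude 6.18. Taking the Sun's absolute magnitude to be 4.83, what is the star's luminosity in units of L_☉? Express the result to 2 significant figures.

L/L_☉ ≈ 36

d = 1/p = 1000/8.93 mas = 112.0 pc
M = m − 5 log₁₀ d + 5 = 6.18 − 5·2.0491 + 5 = 0.934
M − M_☉ = 0.934 − 4.83 = -3.896
L/L_☉ = 10^(−0.4 × -3.896) = 36.17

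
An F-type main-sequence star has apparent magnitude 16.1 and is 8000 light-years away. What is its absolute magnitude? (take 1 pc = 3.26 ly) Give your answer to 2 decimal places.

M ≈ 4.15

d = 8000 ly / 3.26 = 2454 pc
5 log₁₀(d/10 pc) = 5 log₁₀(2454) − 5 = 11.949
M = m − 5 log₁₀(d/10) = 16.1 − 11.949 = 4.151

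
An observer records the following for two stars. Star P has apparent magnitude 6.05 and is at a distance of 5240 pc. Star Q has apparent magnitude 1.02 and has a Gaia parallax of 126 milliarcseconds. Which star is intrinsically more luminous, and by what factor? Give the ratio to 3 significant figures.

Star P is more luminous, by a factor of 4240.

Star P: M = m − 5 log₁₀ d + 5 = 6.05 − 5·3.7193 + 5 = -7.547
Star Q: p = 126 mas = 0.126″ → d = 1/p = 7.937 pc
Star Q: M = m − 5 log₁₀ d + 5 = 1.02 − 5·0.8996 + 5 = 1.522
ΔM = M_P − M_Q = -7.547 − (1.522) = -9.069; smaller M is more luminous → Star P.
L ratio = 10^(0.4 |ΔM|) = 10^3.627 = 4240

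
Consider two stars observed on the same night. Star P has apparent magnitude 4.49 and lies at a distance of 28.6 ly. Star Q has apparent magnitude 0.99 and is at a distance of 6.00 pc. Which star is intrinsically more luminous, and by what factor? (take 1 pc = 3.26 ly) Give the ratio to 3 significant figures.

Star Q is more luminous, by a factor of 11.7.

Star P: d = 28.6 ly / 3.26 = 8.773 pc
Star P: M = m − 5 log₁₀ d + 5 = 4.49 − 5·0.9431 + 5 = 4.774
Star Q: M = m − 5 log₁₀ d + 5 = 0.99 − 5·0.7782 + 5 = 2.099
ΔM = M_P − M_Q = 4.774 − (2.099) = 2.675; smaller M is more luminous → Star Q.
L ratio = 10^(0.4 |ΔM|) = 10^1.070 = 11.75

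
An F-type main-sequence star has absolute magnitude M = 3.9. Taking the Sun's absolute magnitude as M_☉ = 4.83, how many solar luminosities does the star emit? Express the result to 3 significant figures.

M − M_☉ = 3.9 − 4.83 = -0.930
L/L_☉ = 10^(−0.4 (M − M_☉)) = 10^0.372 = 2.355

L/L_☉ ≈ 2.36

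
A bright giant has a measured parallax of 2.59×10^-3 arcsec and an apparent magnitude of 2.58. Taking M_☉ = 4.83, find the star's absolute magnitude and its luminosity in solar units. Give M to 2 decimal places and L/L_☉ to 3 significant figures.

d = 1/p = 1/2.59×10^-3″ = 386.1 pc
M = m − 5 log₁₀ d + 5 = 2.58 − 5·2.5867 + 5 = -5.354
M − M_☉ = -5.354 − 4.83 = -10.184
L/L_☉ = 10^(−0.4 × -10.184) = 11840

M ≈ -5.35; L/L_☉ ≈ 11800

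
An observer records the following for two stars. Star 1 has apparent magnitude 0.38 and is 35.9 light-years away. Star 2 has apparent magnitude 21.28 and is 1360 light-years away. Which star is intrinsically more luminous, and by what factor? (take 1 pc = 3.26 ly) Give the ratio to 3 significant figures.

Star 1 is more luminous, by a factor of 160000.

Star 1: d = 35.9 ly / 3.26 = 11.01 pc
Star 1: M = m − 5 log₁₀ d + 5 = 0.38 − 5·1.0419 + 5 = 0.171
Star 2: d = 1360 ly / 3.26 = 417.2 pc
Star 2: M = m − 5 log₁₀ d + 5 = 21.28 − 5·2.6203 + 5 = 13.178
ΔM = M_1 − M_2 = 0.171 − (13.178) = -13.008; smaller M is more luminous → Star 1.
L ratio = 10^(0.4 |ΔM|) = 10^5.203 = 159600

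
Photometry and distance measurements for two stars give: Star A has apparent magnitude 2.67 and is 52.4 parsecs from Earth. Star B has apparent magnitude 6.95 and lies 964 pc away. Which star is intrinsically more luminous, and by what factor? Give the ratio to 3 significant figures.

Star A: M = m − 5 log₁₀ d + 5 = 2.67 − 5·1.7193 + 5 = -0.927
Star B: M = m − 5 log₁₀ d + 5 = 6.95 − 5·2.9841 + 5 = -2.970
ΔM = M_A − M_B = -0.927 − (-2.970) = 2.044; smaller M is more luminous → Star B.
L ratio = 10^(0.4 |ΔM|) = 10^0.817 = 6.569

Star B is more luminous, by a factor of 6.57.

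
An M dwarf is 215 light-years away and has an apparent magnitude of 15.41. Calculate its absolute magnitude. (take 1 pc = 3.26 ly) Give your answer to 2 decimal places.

d = 215 ly / 3.26 = 65.95 pc
5 log₁₀(d/10 pc) = 5 log₁₀(65.95) − 5 = 4.096
M = m − 5 log₁₀(d/10) = 15.41 − 4.096 = 11.314

M ≈ 11.31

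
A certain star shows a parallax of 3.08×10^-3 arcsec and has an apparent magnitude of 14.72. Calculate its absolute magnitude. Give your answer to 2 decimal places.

d = 1/p = 1/3.08×10^-3″ = 324.7 pc
5 log₁₀(d/10 pc) = 5 log₁₀(324.7) − 5 = 7.557
M = m − 5 log₁₀(d/10) = 14.72 − 7.557 = 7.163

M ≈ 7.16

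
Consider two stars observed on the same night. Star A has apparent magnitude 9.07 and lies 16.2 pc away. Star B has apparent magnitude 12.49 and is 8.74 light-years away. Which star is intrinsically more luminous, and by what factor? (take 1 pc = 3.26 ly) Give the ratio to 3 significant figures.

Star A: M = m − 5 log₁₀ d + 5 = 9.07 − 5·1.2095 + 5 = 8.022
Star B: d = 8.74 ly / 3.26 = 2.681 pc
Star B: M = m − 5 log₁₀ d + 5 = 12.49 − 5·0.4283 + 5 = 15.349
ΔM = M_A − M_B = 8.022 − (15.349) = -7.326; smaller M is more luminous → Star A.
L ratio = 10^(0.4 |ΔM|) = 10^2.930 = 852.0

Star A is more luminous, by a factor of 852.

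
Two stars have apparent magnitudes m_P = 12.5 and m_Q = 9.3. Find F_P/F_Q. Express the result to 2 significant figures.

Magnitude difference = 3.2
Flux ratio = 10^(−0.4 Δm) = 10^(−0.4 × 3.2) = 10^-1.280 = 0.05248

F_P/F_Q ≈ 0.052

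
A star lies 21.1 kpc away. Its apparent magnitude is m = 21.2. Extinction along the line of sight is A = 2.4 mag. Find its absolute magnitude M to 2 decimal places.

d = 21.1 kpc = 21100 pc
5 log₁₀(d/10 pc) = 5 log₁₀(21100) − 5 = 16.621
M = m − 5 log₁₀(d/10) − A = 21.2 − 16.621 − 2.4 = 2.179

M ≈ 2.18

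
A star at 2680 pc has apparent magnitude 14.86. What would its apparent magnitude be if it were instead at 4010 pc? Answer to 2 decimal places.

m ≈ 15.74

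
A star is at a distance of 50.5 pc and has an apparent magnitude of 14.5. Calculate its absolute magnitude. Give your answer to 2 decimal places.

5 log₁₀(d/10 pc) = 5 log₁₀(50.50) − 5 = 3.516
M = m − 5 log₁₀(d/10) = 14.5 − 3.516 = 10.984

M ≈ 10.98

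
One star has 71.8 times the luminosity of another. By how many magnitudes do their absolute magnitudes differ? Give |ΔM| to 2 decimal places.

Pogson: ΔM = −2.5 log₁₀(ratio) = −2.5 log₁₀(71.8) = −2.5 × 1.8561 = -4.640

|ΔM| ≈ 4.64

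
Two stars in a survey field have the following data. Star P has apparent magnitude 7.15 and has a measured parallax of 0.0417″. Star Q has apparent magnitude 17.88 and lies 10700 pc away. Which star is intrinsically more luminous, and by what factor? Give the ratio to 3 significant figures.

Star P: d = 1/p = 1/0.0417″ = 23.98 pc
Star P: M = m − 5 log₁₀ d + 5 = 7.15 − 5·1.3799 + 5 = 5.251
Star Q: M = m − 5 log₁₀ d + 5 = 17.88 − 5·4.0294 + 5 = 2.733
ΔM = M_P − M_Q = 5.251 − (2.733) = 2.518; smaller M is more luminous → Star Q.
L ratio = 10^(0.4 |ΔM|) = 10^1.007 = 10.16

Star Q is more luminous, by a factor of 10.2.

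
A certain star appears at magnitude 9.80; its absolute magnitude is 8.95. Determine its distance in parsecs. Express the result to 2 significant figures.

d ≈ 15 pc

μ = m − M = 0.850
m − M = 5 log₁₀ d − 5
log₁₀ d = (m − M)/5 + 1 = 1.1700
d = 10^1.1700 = 14.79 pc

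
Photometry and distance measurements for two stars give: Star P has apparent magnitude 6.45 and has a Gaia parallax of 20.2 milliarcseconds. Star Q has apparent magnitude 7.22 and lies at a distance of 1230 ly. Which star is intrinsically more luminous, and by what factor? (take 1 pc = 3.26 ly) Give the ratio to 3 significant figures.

Star Q is more luminous, by a factor of 28.6.

Star P: p = 20.2 mas = 0.0202″ → d = 1/p = 49.50 pc
Star P: M = m − 5 log₁₀ d + 5 = 6.45 − 5·1.6946 + 5 = 2.977
Star Q: d = 1230 ly / 3.26 = 377.3 pc
Star Q: M = m − 5 log₁₀ d + 5 = 7.22 − 5·2.5767 + 5 = -0.663
ΔM = M_P − M_Q = 2.977 − (-0.663) = 3.640; smaller M is more luminous → Star Q.
L ratio = 10^(0.4 |ΔM|) = 10^1.456 = 28.58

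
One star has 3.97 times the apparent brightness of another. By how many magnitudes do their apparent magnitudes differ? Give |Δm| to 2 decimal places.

|Δm| ≈ 1.50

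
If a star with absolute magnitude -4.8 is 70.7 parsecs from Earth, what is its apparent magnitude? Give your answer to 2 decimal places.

m = M + 5 log₁₀ d − 5 = -4.8 + 5·1.8494 − 5 = -0.553

m ≈ -0.55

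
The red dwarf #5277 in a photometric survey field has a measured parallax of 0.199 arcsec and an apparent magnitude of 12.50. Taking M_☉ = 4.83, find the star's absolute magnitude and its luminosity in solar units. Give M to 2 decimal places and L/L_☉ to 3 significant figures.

M ≈ 13.99; L/L_☉ ≈ 2.16×10^-4

d = 1/p = 1/0.199″ = 5.025 pc
M = m − 5 log₁₀ d + 5 = 12.50 − 5·0.7011 + 5 = 13.994
M − M_☉ = 13.994 − 4.83 = 9.164
L/L_☉ = 10^(−0.4 × 9.164) = 2.159×10^-4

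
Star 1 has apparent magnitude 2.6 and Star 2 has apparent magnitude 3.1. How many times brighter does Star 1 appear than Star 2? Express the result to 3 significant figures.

1.58

Δm = 2.6 − (3.1) = -0.5
Flux ratio = 10^(−0.4 Δm) = 10^(−0.4 × -0.5) = 10^0.200 = 1.585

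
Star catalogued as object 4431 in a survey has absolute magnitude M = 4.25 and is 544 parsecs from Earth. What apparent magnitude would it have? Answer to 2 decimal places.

m ≈ 12.93

m = M + 5 log₁₀ d − 5 = 4.25 + 5·2.7356 − 5 = 12.928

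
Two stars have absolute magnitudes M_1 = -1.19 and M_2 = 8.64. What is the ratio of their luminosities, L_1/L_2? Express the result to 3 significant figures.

ΔM = M_1 − M_2 = -9.83
L_1/L_2 = 10^(−0.4 ΔM) = 10^3.932 = 8551

L_1/L_2 ≈ 8550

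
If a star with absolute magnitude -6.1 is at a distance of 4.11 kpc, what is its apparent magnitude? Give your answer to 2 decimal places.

m ≈ 6.97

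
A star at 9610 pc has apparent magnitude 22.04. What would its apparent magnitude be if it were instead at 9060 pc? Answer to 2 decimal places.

Flux ∝ 1/d², so Δm = 5 log₁₀(d₂/d₁) = 5 log₁₀(9060/9610) = -0.128
m₂ = m₁ + Δm = 22.04 + (-0.128) = 21.912

m ≈ 21.91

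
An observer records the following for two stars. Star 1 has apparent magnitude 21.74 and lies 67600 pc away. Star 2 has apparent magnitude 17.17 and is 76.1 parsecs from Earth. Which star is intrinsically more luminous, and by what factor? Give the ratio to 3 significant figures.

Star 1: M = m − 5 log₁₀ d + 5 = 21.74 − 5·4.8299 + 5 = 2.590
Star 2: M = m − 5 log₁₀ d + 5 = 17.17 − 5·1.8814 + 5 = 12.763
ΔM = M_1 − M_2 = 2.590 − (12.763) = -10.173; smaller M is more luminous → Star 1.
L ratio = 10^(0.4 |ΔM|) = 10^4.069 = 11730

Star 1 is more luminous, by a factor of 11700.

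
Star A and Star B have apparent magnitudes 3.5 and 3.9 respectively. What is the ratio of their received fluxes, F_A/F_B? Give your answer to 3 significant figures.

F_A/F_B ≈ 1.45

Δm = 3.5 − (3.9) = -0.4
Flux ratio = 10^(−0.4 Δm) = 10^(−0.4 × -0.4) = 10^0.160 = 1.445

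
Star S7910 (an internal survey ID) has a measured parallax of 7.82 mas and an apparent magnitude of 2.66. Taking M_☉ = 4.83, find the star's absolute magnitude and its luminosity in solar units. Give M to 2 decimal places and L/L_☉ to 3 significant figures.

M ≈ -2.87; L/L_☉ ≈ 1210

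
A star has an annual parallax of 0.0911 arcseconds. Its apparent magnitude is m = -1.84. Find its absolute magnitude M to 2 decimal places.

M ≈ -2.04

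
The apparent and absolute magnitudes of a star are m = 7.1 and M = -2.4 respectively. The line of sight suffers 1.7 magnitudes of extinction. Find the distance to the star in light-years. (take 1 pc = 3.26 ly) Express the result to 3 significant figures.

d ≈ 1180 ly

m − M = 5 log₁₀(d/10 pc) + A  ⇒  7.1 − (-2.4) − 1.7 = 5 log₁₀(d/10)
7.800 = 5 log₁₀(d/10)
log₁₀ d = (m − M − A)/5 + 1 = 2.5600
d = 10^2.5600 = 363.1 pc
= 1184 ly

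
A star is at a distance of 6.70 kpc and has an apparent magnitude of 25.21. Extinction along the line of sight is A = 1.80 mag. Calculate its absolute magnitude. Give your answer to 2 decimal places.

M ≈ 9.28

d = 6.70 kpc = 6700 pc
5 log₁₀(d/10 pc) = 5 log₁₀(6700) − 5 = 14.130
M = m − 5 log₁₀(d/10) − A = 25.21 − 14.130 − 1.80 = 9.280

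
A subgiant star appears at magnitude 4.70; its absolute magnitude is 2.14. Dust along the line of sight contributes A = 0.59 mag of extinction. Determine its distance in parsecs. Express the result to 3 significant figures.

d ≈ 24.8 pc

m − M = 5 log₁₀(d/10 pc) + A  ⇒  4.70 − (2.14) − 0.59 = 5 log₁₀(d/10)
1.970 = 5 log₁₀(d/10)
log₁₀ d = (m − M − A)/5 + 1 = 1.3940
d = 10^1.3940 = 24.77 pc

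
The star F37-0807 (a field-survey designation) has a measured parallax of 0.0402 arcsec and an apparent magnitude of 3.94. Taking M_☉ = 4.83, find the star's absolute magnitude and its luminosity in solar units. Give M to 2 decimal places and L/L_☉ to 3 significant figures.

M ≈ 1.96; L/L_☉ ≈ 14.0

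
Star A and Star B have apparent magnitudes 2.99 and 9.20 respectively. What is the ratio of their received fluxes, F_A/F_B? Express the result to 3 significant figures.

F_A/F_B ≈ 305

Δm = 2.99 − (9.20) = -6.21
Flux ratio = 10^(−0.4 Δm) = 10^(−0.4 × -6.21) = 10^2.484 = 304.8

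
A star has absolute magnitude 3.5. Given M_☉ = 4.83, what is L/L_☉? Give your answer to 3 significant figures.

M − M_☉ = 3.5 − 4.83 = -1.330
L/L_☉ = 10^(−0.4 (M − M_☉)) = 10^0.532 = 3.404

L/L_☉ ≈ 3.40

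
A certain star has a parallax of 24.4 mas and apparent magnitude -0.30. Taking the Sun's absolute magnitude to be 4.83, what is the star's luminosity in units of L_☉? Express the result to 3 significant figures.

d = 1/p = 1000/24.4 mas = 40.98 pc
M = m − 5 log₁₀ d + 5 = -0.30 − 5·1.6126 + 5 = -3.363
M − M_☉ = -3.363 − 4.83 = -8.193
L/L_☉ = 10^(−0.4 × -8.193) = 1893

L/L_☉ ≈ 1890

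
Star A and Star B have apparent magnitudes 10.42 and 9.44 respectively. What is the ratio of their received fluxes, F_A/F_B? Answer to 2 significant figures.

F_A/F_B ≈ 0.41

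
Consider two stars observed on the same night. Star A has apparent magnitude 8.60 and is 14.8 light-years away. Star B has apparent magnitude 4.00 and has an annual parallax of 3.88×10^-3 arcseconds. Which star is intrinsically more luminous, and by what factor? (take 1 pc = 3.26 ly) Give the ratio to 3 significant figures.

Star A: d = 14.8 ly / 3.26 = 4.540 pc
Star A: M = m − 5 log₁₀ d + 5 = 8.60 − 5·0.6570 + 5 = 10.315
Star B: d = 1/p = 1/3.88×10^-3″ = 257.7 pc
Star B: M = m − 5 log₁₀ d + 5 = 4.00 − 5·2.4112 + 5 = -3.056
ΔM = M_A − M_B = 10.315 − (-3.056) = 13.371; smaller M is more luminous → Star B.
L ratio = 10^(0.4 |ΔM|) = 10^5.348 = 223000

Star B is more luminous, by a factor of 223000.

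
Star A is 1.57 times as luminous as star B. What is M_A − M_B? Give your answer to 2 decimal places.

Pogson: ΔM = −2.5 log₁₀(ratio) = −2.5 log₁₀(1.57) = −2.5 × 0.1959 = -0.490
Star A is brighter, so it has the smaller magnitude: the difference is negative.

M_A − M_B ≈ -0.49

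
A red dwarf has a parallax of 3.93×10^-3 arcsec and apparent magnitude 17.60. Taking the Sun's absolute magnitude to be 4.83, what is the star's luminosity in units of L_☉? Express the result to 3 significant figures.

L/L_☉ ≈ 5.05×10^-3

d = 1/p = 1/3.93×10^-3″ = 254.5 pc
M = m − 5 log₁₀ d + 5 = 17.60 − 5·2.4056 + 5 = 10.572
M − M_☉ = 10.572 − 4.83 = 5.742
L/L_☉ = 10^(−0.4 × 5.742) = 5.049×10^-3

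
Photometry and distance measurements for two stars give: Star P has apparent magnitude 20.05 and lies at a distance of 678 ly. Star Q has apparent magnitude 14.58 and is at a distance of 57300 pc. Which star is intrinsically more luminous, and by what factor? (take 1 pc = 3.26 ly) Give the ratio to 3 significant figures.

Star P: d = 678 ly / 3.26 = 208.0 pc
Star P: M = m − 5 log₁₀ d + 5 = 20.05 − 5·2.3180 + 5 = 13.460
Star Q: M = m − 5 log₁₀ d + 5 = 14.58 − 5·4.7582 + 5 = -4.211
ΔM = M_P − M_Q = 13.460 − (-4.211) = 17.671; smaller M is more luminous → Star Q.
L ratio = 10^(0.4 |ΔM|) = 10^7.068 = 1.170×10^7

Star Q is more luminous, by a factor of 1.17×10^7.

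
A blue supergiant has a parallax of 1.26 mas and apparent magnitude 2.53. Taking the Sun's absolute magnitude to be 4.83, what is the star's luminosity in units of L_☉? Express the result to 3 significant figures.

L/L_☉ ≈ 52400

d = 1/p = 1000/1.26 mas = 793.7 pc
M = m − 5 log₁₀ d + 5 = 2.53 − 5·2.8996 + 5 = -6.968
M − M_☉ = -6.968 − 4.83 = -11.798
L/L_☉ = 10^(−0.4 × -11.798) = 52390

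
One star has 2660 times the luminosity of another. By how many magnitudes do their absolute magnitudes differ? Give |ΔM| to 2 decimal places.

|ΔM| ≈ 8.56

Pogson: ΔM = −2.5 log₁₀(ratio) = −2.5 log₁₀(2660) = −2.5 × 3.4249 = -8.562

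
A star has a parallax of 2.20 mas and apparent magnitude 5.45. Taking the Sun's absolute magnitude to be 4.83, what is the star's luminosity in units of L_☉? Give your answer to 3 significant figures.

d = 1/p = 1000/2.20 mas = 454.5 pc
M = m − 5 log₁₀ d + 5 = 5.45 − 5·2.6576 + 5 = -2.838
M − M_☉ = -2.838 − 4.83 = -7.668
L/L_☉ = 10^(−0.4 × -7.668) = 1167

L/L_☉ ≈ 1170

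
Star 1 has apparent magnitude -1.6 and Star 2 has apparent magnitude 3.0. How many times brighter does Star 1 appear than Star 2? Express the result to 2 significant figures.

Magnitude difference = -4.6
Flux ratio = 10^(−0.4 Δm) = 10^(−0.4 × -4.6) = 10^1.840 = 69.18

69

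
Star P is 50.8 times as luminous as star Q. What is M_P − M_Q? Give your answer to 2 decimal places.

M_P − M_Q ≈ -4.26

Pogson: ΔM = −2.5 log₁₀(ratio) = −2.5 log₁₀(50.8) = −2.5 × 1.7059 = -4.265
Star P is brighter, so it has the smaller magnitude: the difference is negative.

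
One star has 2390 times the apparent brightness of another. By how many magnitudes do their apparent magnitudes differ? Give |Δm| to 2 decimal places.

Pogson: Δm = −2.5 log₁₀(ratio) = −2.5 log₁₀(2390) = −2.5 × 3.3784 = -8.446

|Δm| ≈ 8.45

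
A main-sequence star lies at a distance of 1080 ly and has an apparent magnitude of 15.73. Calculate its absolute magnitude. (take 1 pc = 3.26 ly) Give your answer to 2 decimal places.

d = 1080 ly / 3.26 = 331.3 pc
5 log₁₀(d/10 pc) = 5 log₁₀(331.3) − 5 = 7.601
M = m − 5 log₁₀(d/10) = 15.73 − 7.601 = 8.129

M ≈ 8.13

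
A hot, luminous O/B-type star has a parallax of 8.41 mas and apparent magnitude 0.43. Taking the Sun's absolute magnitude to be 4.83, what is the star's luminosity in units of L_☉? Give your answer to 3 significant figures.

d = 1/p = 1000/8.41 mas = 118.9 pc
M = m − 5 log₁₀ d + 5 = 0.43 − 5·2.0752 + 5 = -4.946
M − M_☉ = -4.946 − 4.83 = -9.776
L/L_☉ = 10^(−0.4 × -9.776) = 8136

L/L_☉ ≈ 8140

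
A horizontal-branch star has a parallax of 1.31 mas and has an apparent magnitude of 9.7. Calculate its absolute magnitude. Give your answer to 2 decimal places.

p = 1.31 mas = 1.31×10^-3″ → d = 1/p = 763.4 pc
5 log₁₀(d/10 pc) = 5 log₁₀(763.4) − 5 = 9.414
M = m − 5 log₁₀(d/10) = 9.7 − 9.414 = 0.286

M ≈ 0.29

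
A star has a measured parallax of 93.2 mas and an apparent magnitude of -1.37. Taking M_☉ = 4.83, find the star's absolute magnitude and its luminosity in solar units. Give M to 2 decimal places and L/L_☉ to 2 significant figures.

M ≈ -1.52; L/L_☉ ≈ 350

d = 1/p = 1000/93.2 mas = 10.73 pc
M = m − 5 log₁₀ d + 5 = -1.37 − 5·1.0306 + 5 = -1.523
M − M_☉ = -1.523 − 4.83 = -6.353
L/L_☉ = 10^(−0.4 × -6.353) = 347.7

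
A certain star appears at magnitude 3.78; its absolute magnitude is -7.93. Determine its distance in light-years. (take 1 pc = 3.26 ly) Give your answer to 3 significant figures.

Distance modulus: m − M = 3.78 − (-7.93) = 11.710
m − M = 5 log₁₀ d − 5
log₁₀ d = (m − M)/5 + 1 = 3.3420
d = 10^3.3420 = 2198 pc
= 7165 ly

d ≈ 7170 ly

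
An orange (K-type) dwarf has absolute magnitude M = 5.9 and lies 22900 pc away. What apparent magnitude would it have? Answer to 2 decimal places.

m = M + 5 log₁₀ d − 5 = 5.9 + 5·4.3598 − 5 = 22.699

m ≈ 22.70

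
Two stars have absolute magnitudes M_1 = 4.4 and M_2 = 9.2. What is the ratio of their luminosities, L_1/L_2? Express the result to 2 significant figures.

ΔM = M_1 − M_2 = -4.8
L_1/L_2 = 10^(−0.4 ΔM) = 10^1.920 = 83.18

L_1/L_2 ≈ 83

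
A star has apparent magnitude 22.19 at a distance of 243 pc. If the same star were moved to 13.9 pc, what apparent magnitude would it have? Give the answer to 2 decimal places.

Flux ∝ 1/d², so Δm = 5 log₁₀(d₂/d₁) = 5 log₁₀(13.9/243) = -6.213
m₂ = m₁ + Δm = 22.19 + (-6.213) = 15.977

m ≈ 15.98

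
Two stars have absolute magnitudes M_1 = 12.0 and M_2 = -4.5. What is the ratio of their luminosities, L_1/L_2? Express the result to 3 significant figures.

L_1/L_2 ≈ 2.51×10^-7

ΔM = M_1 − M_2 = 16.5
L_1/L_2 = 10^(−0.4 ΔM) = 10^-6.600 = 2.512×10^-7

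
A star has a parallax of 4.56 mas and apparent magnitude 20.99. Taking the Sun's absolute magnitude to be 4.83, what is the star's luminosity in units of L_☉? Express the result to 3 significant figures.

d = 1/p = 1000/4.56 mas = 219.3 pc
M = m − 5 log₁₀ d + 5 = 20.99 − 5·2.3410 + 5 = 14.285
M − M_☉ = 14.285 − 4.83 = 9.455
L/L_☉ = 10^(−0.4 × 9.455) = 1.652×10^-4

L/L_☉ ≈ 1.65×10^-4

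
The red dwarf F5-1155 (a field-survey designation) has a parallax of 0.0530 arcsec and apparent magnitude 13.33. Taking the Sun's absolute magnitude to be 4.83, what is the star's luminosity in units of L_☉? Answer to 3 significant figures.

L/L_☉ ≈ 1.42×10^-3

d = 1/p = 1/0.0530″ = 18.87 pc
M = m − 5 log₁₀ d + 5 = 13.33 − 5·1.2757 + 5 = 11.951
M − M_☉ = 11.951 − 4.83 = 7.121
L/L_☉ = 10^(−0.4 × 7.121) = 1.417×10^-3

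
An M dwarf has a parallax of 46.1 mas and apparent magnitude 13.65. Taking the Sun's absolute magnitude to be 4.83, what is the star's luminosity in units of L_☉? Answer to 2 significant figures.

d = 1/p = 1000/46.1 mas = 21.69 pc
M = m − 5 log₁₀ d + 5 = 13.65 − 5·1.3363 + 5 = 11.969
M − M_☉ = 11.969 − 4.83 = 7.139
L/L_☉ = 10^(−0.4 × 7.139) = 1.395×10^-3

L/L_☉ ≈ 1.4×10^-3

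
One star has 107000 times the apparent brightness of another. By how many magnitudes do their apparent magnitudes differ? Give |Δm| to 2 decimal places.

|Δm| ≈ 12.57

Pogson: Δm = −2.5 log₁₀(ratio) = −2.5 log₁₀(107000) = −2.5 × 5.0294 = -12.573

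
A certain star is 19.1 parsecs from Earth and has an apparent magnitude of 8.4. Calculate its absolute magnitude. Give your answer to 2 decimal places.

5 log₁₀(d/10 pc) = 5 log₁₀(19.10) − 5 = 1.405
M = m − 5 log₁₀(d/10) = 8.4 − 1.405 = 6.995

M ≈ 6.99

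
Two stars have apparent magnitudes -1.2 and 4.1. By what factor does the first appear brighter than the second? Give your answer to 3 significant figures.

Δm = -1.2 − (4.1) = -5.3
Flux ratio = 10^(−0.4 Δm) = 10^(−0.4 × -5.3) = 10^2.120 = 131.8

132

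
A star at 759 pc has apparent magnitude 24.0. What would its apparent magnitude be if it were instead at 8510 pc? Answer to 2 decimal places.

m ≈ 29.25

Flux ∝ 1/d², so Δm = 5 log₁₀(d₂/d₁) = 5 log₁₀(8510/759) = 5.248
m₂ = m₁ + Δm = 24.0 + (5.248) = 29.248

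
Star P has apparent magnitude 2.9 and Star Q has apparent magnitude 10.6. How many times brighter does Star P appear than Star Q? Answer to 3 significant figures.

1200

Magnitude difference = -7.7
Flux ratio = 10^(−0.4 Δm) = 10^(−0.4 × -7.7) = 10^3.080 = 1202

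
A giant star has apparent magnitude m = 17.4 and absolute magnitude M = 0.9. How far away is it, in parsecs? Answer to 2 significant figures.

Distance modulus: m − M = 17.4 − (0.9) = 16.500
m − M = 5 log₁₀ d − 5
log₁₀ d = (m − M)/5 + 1 = 4.3000
d = 10^4.3000 = 19950 pc

d ≈ 20000 pc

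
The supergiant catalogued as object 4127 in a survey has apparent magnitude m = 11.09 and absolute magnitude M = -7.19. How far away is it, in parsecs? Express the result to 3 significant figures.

d ≈ 45300 pc

Distance modulus: m − M = 11.09 − (-7.19) = 18.280
m − M = 5 log₁₀ d − 5
log₁₀ d = (m − M)/5 + 1 = 4.6560
d = 10^4.6560 = 45290 pc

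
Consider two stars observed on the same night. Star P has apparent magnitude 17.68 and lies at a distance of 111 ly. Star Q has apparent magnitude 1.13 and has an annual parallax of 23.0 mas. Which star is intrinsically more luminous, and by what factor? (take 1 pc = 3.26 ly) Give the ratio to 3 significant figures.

Star P: d = 111 ly / 3.26 = 34.05 pc
Star P: M = m − 5 log₁₀ d + 5 = 17.68 − 5·1.5321 + 5 = 15.019
Star Q: p = 23.0 mas = 0.0230″ → d = 1/p = 43.48 pc
Star Q: M = m − 5 log₁₀ d + 5 = 1.13 − 5·1.6383 + 5 = -2.061
ΔM = M_P − M_Q = 15.019 − (-2.061) = 17.081; smaller M is more luminous → Star Q.
L ratio = 10^(0.4 |ΔM|) = 10^6.832 = 6.797×10^6

Star Q is more luminous, by a factor of 6.80×10^6.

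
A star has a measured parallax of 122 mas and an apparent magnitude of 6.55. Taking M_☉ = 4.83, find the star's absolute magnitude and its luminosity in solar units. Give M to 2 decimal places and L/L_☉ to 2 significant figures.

d = 1/p = 1000/122 mas = 8.197 pc
M = m − 5 log₁₀ d + 5 = 6.55 − 5·0.9136 + 5 = 6.982
M − M_☉ = 6.982 − 4.83 = 2.152
L/L_☉ = 10^(−0.4 × 2.152) = 0.1378

M ≈ 6.98; L/L_☉ ≈ 0.14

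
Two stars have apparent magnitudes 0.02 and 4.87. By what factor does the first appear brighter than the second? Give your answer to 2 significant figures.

Magnitude difference = -4.85
Flux ratio = 10^(−0.4 Δm) = 10^(−0.4 × -4.85) = 10^1.940 = 87.10

87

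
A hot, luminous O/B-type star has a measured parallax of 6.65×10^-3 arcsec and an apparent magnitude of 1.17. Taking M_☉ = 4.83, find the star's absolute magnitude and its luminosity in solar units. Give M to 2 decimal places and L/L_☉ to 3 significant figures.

M ≈ -4.72; L/L_☉ ≈ 6580

d = 1/p = 1/6.65×10^-3″ = 150.4 pc
M = m − 5 log₁₀ d + 5 = 1.17 − 5·2.1772 + 5 = -4.716
M − M_☉ = -4.716 − 4.83 = -9.546
L/L_☉ = 10^(−0.4 × -9.546) = 6582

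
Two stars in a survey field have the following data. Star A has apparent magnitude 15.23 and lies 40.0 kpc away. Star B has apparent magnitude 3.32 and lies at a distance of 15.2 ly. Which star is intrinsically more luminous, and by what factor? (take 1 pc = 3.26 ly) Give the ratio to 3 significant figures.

Star A is more luminous, by a factor of 1270.

Star A: d = 40.0 kpc = 40000 pc
Star A: M = m − 5 log₁₀ d + 5 = 15.23 − 5·4.6021 + 5 = -2.780
Star B: d = 15.2 ly / 3.26 = 4.663 pc
Star B: M = m − 5 log₁₀ d + 5 = 3.32 − 5·0.6686 + 5 = 4.977
ΔM = M_A − M_B = -2.780 − (4.977) = -7.757; smaller M is more luminous → Star A.
L ratio = 10^(0.4 |ΔM|) = 10^3.103 = 1267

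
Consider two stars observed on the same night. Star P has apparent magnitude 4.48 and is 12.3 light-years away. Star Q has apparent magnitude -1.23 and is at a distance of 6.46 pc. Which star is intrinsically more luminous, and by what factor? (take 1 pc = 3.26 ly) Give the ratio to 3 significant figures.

Star Q is more luminous, by a factor of 564.

Star P: d = 12.3 ly / 3.26 = 3.773 pc
Star P: M = m − 5 log₁₀ d + 5 = 4.48 − 5·0.5767 + 5 = 6.597
Star Q: M = m − 5 log₁₀ d + 5 = -1.23 − 5·0.8102 + 5 = -0.281
ΔM = M_P − M_Q = 6.597 − (-0.281) = 6.878; smaller M is more luminous → Star Q.
L ratio = 10^(0.4 |ΔM|) = 10^2.751 = 563.8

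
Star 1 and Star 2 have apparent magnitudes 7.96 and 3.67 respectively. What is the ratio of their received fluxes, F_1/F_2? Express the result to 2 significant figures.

F_1/F_2 ≈ 0.019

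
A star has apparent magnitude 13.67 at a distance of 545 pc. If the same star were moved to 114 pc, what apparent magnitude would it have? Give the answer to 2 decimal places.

m ≈ 10.27

Flux ∝ 1/d², so Δm = 5 log₁₀(d₂/d₁) = 5 log₁₀(114/545) = -3.397
m₂ = m₁ + Δm = 13.67 + (-3.397) = 10.273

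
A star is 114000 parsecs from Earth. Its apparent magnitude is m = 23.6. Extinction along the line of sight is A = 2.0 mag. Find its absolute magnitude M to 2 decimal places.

M ≈ 1.32

5 log₁₀(d/10 pc) = 5 log₁₀(114000) − 5 = 20.285
M = m − 5 log₁₀(d/10) − A = 23.6 − 20.285 − 2.0 = 1.315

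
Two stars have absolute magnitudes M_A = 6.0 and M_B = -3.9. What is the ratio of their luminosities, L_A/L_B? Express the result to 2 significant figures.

L_A/L_B ≈ 1.1×10^-4

ΔM = M_A − M_B = 9.9
L_A/L_B = 10^(−0.4 ΔM) = 10^-3.960 = 1.096×10^-4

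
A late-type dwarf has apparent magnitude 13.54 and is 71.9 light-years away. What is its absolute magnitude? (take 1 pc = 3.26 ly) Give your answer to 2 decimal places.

d = 71.9 ly / 3.26 = 22.06 pc
5 log₁₀(d/10 pc) = 5 log₁₀(22.06) − 5 = 1.718
M = m − 5 log₁₀(d/10) = 13.54 − 1.718 = 11.822

M ≈ 11.82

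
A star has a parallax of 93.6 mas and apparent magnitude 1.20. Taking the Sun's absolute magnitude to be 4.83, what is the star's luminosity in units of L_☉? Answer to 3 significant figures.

L/L_☉ ≈ 32.3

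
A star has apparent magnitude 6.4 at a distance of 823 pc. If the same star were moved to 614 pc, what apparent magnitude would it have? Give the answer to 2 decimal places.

m ≈ 5.76

Flux ∝ 1/d², so Δm = 5 log₁₀(d₂/d₁) = 5 log₁₀(614/823) = -0.636
m₂ = m₁ + Δm = 6.4 + (-0.636) = 5.764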